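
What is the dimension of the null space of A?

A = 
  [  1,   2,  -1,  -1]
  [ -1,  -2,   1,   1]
nullity(A) = 3

Row reduce:
R2 → R2 + (1)·R1
REF = 
  [  1,   2,  -1,  -1]
  [  0,   0,   0,   0]
Pivot columns: 1 → 1 pivot.
rank(A) = 1, so nullity(A) = 4 - 1 = 3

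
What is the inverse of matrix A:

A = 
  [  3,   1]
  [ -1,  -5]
det(A) = (3)(-5) - (1)(-1) = -14
For a 2×2 matrix, A⁻¹ = (1/det(A)) · [[d, -b], [-c, a]]
    = (-1/14) · [[-5, -1], [1, 3]]

A⁻¹ = 
  [ 5/14,  1/14]
  [-1/14, -3/14]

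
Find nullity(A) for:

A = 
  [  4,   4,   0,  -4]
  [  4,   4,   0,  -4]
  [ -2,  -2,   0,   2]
nullity(A) = 3

Row reduce:
R2 → R2 - (1)·R1
R3 → R3 + (1/2)·R1
REF = 
  [  4,   4,   0,  -4]
  [  0,   0,   0,   0]
  [  0,   0,   0,   0]
Pivot columns: 1 → 1 pivot.
rank(A) = 1, so nullity(A) = 4 - 1 = 3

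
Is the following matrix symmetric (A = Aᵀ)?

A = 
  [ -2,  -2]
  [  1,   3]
No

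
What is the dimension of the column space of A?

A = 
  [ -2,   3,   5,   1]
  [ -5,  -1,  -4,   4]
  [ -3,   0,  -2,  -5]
dim(Col(A)) = 3

Row reduce:
R2 → R2 - (5/2)·R1
R3 → R3 - (3/2)·R1
R3 → R3 - (9/17)·R2
REF = 
  [     -2,       3,       5,       1]
  [      0,   -17/2,   -33/2,     3/2]
  [      0,       0,  -13/17, -124/17]
Pivot columns: 1, 2, 3 → 3 pivots.
dim(Col(A)) = number of pivot columns = 3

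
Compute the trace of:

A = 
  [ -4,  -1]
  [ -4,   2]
-2

tr(A) = -4 + 2 = -2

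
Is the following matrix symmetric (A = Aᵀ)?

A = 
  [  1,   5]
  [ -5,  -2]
No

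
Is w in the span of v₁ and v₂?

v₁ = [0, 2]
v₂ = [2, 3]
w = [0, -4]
Yes

Form the augmented matrix and row-reduce:
[v₁|v₂|w] = 
  [  0,   2,   0]
  [  2,   3,  -4]
Swap R1 ↔ R2
REF = 
  [  2,   3,  -4]
  [  0,   2,   0]

No row of the form [0 0 | nonzero], so the system is consistent. Back-substitution gives c₁ = -2, c₂ = 0: w = (-2)·v₁ + (0)·v₂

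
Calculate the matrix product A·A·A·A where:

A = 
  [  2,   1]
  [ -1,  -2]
A² = A·A:
A²[1,1] = (2)(2) + (1)(-1) = 3
A²[1,2] = (2)(1) + (1)(-2) = 0
A²[2,1] = (-1)(2) + (-2)(-1) = 0
A²[2,2] = (-1)(1) + (-2)(-2) = 3
A² = 
  [  3,   0]
  [  0,   3]

A^3 = A^2·A:
A^3[1,1] = (3)(2) + (0)(-1) = 6
A^3[1,2] = (3)(1) + (0)(-2) = 3
A^3[2,1] = (0)(2) + (3)(-1) = -3
A^3[2,2] = (0)(1) + (3)(-2) = -6
A^3 = 
  [  6,   3]
  [ -3,  -6]

A^4 = A^3·A:
A^4[1,1] = (6)(2) + (3)(-1) = 9
A^4[1,2] = (6)(1) + (3)(-2) = 0
A^4[2,1] = (-3)(2) + (-6)(-1) = 0
A^4[2,2] = (-3)(1) + (-6)(-2) = 9
A^4 = 
  [  9,   0]
  [  0,   9]

Therefore
A^4 = 
  [  9,   0]
  [  0,   9]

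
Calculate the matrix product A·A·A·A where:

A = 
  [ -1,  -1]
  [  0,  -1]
A² = A·A:
A²[1,1] = (-1)(-1) + (-1)(0) = 1
A²[1,2] = (-1)(-1) + (-1)(-1) = 2
A²[2,1] = (0)(-1) + (-1)(0) = 0
A²[2,2] = (0)(-1) + (-1)(-1) = 1
A² = 
  [  1,   2]
  [  0,   1]

A^3 = A^2·A:
A^3[1,1] = (1)(-1) + (2)(0) = -1
A^3[1,2] = (1)(-1) + (2)(-1) = -3
A^3[2,1] = (0)(-1) + (1)(0) = 0
A^3[2,2] = (0)(-1) + (1)(-1) = -1
A^3 = 
  [ -1,  -3]
  [  0,  -1]

A^4 = A^3·A:
A^4[1,1] = (-1)(-1) + (-3)(0) = 1
A^4[1,2] = (-1)(-1) + (-3)(-1) = 4
A^4[2,1] = (0)(-1) + (-1)(0) = 0
A^4[2,2] = (0)(-1) + (-1)(-1) = 1
A^4 = 
  [  1,   4]
  [  0,   1]

Therefore
A^4 = 
  [  1,   4]
  [  0,   1]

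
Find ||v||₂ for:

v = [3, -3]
4.243

||v||₂ = √((3)² + (-3)²) = √18 = 4.243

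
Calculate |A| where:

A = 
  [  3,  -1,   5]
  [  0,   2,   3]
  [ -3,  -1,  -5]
18

Cofactor expansion along row 1:
det(A) = (3)·((2)(-5) - (3)(-1)) - (-1)·((0)(-5) - (3)(-3)) + (5)·((0)(-1) - (2)(-3))
  = (3)(-7) - (-1)(9) + (5)(6)
  = 18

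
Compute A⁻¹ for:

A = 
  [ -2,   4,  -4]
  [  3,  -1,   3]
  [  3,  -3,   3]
det(A) = (-2)·((-1)(3) - (3)(-3)) - (4)·((3)(3) - (3)(3)) + (-4)·((3)(-3) - (-1)(3))
  = (-2)(6) - (4)(0) + (-4)(-6)
  = 12
det(A) = 12 ≠ 0, so A is invertible.

Cofactors Cᵢⱼ = (-1)ⁱ⁺ʲ·Mᵢⱼ:
C = 
  [  6,   0,  -6]
  [  0,   6,   6]
  [  8,  -6, -10]

adj(A) = Cᵀ:
adj(A) = 
  [  6,   0,   8]
  [  0,   6,  -6]
  [ -6,   6, -10]

A⁻¹ = (1/12) · adj(A):
A⁻¹ = 
  [ 1/2,    0,  2/3]
  [   0,  1/2, -1/2]
  [-1/2,  1/2, -5/6]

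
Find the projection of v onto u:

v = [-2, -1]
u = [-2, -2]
v·u = (-2)(-2) + (-1)(-2) = 6
u·u = (-2)² + (-2)² = 8
proj_u(v) = (v·u / u·u) × u = (6/8) × u = (3/4) × u

proj_u(v) = [-3/2, -3/2]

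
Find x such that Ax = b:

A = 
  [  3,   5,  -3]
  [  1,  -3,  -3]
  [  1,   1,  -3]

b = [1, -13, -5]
Row reduce the augmented matrix [A|b]:
R2 → R2 - (1/3)·R1
R3 → R3 - (1/3)·R1
R3 → R3 - (1/7)·R2
REF = 
  [    3,     5,    -3,     1]
  [    0, -14/3,    -2, -40/3]
  [    0,     0, -12/7, -24/7]

Back-substitution:
x₃ = (-24/7) / (-12/7) = 2
x₂ = (-40/3 - (-2)(2)) / (-14/3) = 2
x₁ = (1 - (5)(2) - (-3)(2)) / 3 = -1

x = [-1, 2, 2]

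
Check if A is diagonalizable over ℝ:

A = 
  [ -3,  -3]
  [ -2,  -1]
Yes

tr(A) = -4, det(A) = -3
Characteristic polynomial: λ² - tr(A)λ + det(A) = λ² + 4λ - 3
λ² + 4λ - 3 = 0  ⇒  λ = (-4 ± √((4)² - 4·(-3)))/2 = (-4 ± √(28))/2
  = -2 + √7,  -2 - √7
Eigenvalues: -2 + √7, -2 - √7  (≈ 0.6458, -4.646)
The two irrational eigenvalues are distinct (simple), so each has alg. mult. = geom. mult. = 1.
Sum of geometric multiplicities equals n, so A has n independent eigenvectors.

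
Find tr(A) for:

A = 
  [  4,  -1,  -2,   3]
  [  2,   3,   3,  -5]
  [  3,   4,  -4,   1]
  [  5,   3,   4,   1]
4

tr(A) = 4 + 3 + -4 + 1 = 4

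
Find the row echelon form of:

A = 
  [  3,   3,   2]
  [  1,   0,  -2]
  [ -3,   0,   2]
Row operations:
R2 → R2 - (1/3)·R1
R3 → R3 + (1)·R1
R3 → R3 + (3)·R2

Resulting echelon form:
REF = 
  [   3,    3,    2]
  [   0,   -1, -8/3]
  [   0,    0,   -4]

Rank = 3 (number of non-zero pivot rows).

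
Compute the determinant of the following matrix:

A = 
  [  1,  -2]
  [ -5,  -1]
For a 2×2 matrix, det = ad - bc = (1)(-1) - (-2)(-5) = -11

det(A) = -11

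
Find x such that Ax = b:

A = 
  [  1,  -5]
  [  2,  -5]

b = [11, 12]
x = [1, -2]

Row reduce the augmented matrix [A|b]:
R2 → R2 - (2)·R1
REF = 
  [  1,  -5,  11]
  [  0,   5, -10]

Back-substitution:
x₂ = (-10) / 5 = -2
x₁ = (11 - (-5)(-2)) / 1 = 1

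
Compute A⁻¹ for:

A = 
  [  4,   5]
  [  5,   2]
det(A) = (4)(2) - (5)(5) = -17
For a 2×2 matrix, A⁻¹ = (1/det(A)) · [[d, -b], [-c, a]]
    = (-1/17) · [[2, -5], [-5, 4]]

A⁻¹ = 
  [-2/17,  5/17]
  [ 5/17, -4/17]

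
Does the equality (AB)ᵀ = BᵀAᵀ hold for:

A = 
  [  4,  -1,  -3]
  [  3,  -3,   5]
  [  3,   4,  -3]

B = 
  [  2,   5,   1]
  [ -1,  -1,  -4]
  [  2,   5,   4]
Yes

(AB)ᵀ = 
  [  3,  19,  -4]
  [  6,  43,  -4]
  [ -4,  35, -25]

BᵀAᵀ = 
  [  3,  19,  -4]
  [  6,  43,  -4]
  [ -4,  35, -25]

Both sides are equal — this is the standard identity (AB)ᵀ = BᵀAᵀ, which holds for all A, B.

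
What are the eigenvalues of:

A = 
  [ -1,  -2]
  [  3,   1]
λ = i√5, -i√5  (≈ 0 + 2.236i, 0 - 2.236i)

tr(A) = 0, det(A) = 5
Characteristic polynomial: λ² - tr(A)λ + det(A) = λ² + 5
λ² + 5 = 0  ⇒  λ = (0 ± √((0)² - 4·(5)))/2 = (0 ± √(-20))/2
  = i√5,  -i√5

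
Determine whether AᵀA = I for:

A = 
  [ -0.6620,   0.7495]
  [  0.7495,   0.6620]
Yes

AᵀA = 
  [  1,   0]
  [  0,   1]
≈ I (equal to I up to the 4-dp rounding of the entries)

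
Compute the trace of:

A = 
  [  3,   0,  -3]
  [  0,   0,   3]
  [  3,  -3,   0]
3

tr(A) = 3 + 0 + 0 = 3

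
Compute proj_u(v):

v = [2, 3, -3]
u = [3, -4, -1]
v·u = (2)(3) + (3)(-4) + (-3)(-1) = -3
u·u = (3)² + (-4)² + (-1)² = 26
proj_u(v) = (v·u / u·u) × u = (-3/26) × u

proj_u(v) = [-9/26, 6/13, 3/26]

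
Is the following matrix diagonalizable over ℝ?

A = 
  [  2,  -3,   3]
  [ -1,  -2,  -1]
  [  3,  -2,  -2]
Yes

Characteristic polynomial: det(λI - A) = λ³ + 2λ² - 18λ - 43
By the rational root theorem any rational root is an integer dividing 43; none of those is a root, so p(λ) has no rational roots and hence (being an irreducible cubic) no repeated roots.
Discriminant of the cubic: Δ = 3941
Δ > 0 ⇒ three distinct real eigenvalues: λ ≈ -3.738, -2.632, 4.37
Three distinct real eigenvalues, so A has 3 independent eigenvectors.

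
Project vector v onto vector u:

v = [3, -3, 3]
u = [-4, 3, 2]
v·u = (3)(-4) + (-3)(3) + (3)(2) = -15
u·u = (-4)² + (3)² + (2)² = 29
proj_u(v) = (v·u / u·u) × u = (-15/29) × u

proj_u(v) = [60/29, -45/29, -30/29]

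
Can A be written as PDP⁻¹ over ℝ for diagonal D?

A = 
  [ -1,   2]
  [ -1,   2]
Yes

tr(A) = 1, det(A) = 0
Characteristic polynomial: λ² - tr(A)λ + det(A) = λ² - λ
λ² - λ = λ(λ - 1)
Eigenvalues: 1, 0
λ=0: alg. mult. = 1, geom. mult. = 2 - rank(A - (0)I) = 2 - 1 = 1
λ=1: alg. mult. = 1, geom. mult. = 2 - rank(A - (1)I) = 2 - 1 = 1
Sum of geometric multiplicities equals n, so A has n independent eigenvectors.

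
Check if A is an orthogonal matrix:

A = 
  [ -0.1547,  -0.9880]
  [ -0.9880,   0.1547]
Yes

AᵀA = 
  [  1.0001,   0]
  [  0,   1.0001]
≈ I (equal to I up to the 4-dp rounding of the entries)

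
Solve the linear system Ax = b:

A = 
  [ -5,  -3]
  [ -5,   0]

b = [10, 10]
x = [-2, 0]

Row reduce the augmented matrix [A|b]:
R2 → R2 - (1)·R1
REF = 
  [ -5,  -3,  10]
  [  0,   3,   0]

Back-substitution:
x₂ = 0 / 3 = 0
x₁ = (10 - (-3)(0)) / (-5) = -2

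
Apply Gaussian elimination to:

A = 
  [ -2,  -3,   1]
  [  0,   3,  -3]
Row operations:
No row operations needed (already in echelon form).

Resulting echelon form:
REF = 
  [ -2,  -3,   1]
  [  0,   3,  -3]

Rank = 2 (number of non-zero pivot rows).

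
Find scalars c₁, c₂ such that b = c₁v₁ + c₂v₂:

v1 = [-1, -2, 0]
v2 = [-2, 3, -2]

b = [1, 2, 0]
c1 = -1, c2 = 0

b = -1·v1 + 0·v2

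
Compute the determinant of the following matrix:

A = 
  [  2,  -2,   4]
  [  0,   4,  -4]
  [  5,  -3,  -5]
Cofactor expansion along row 1:
det(A) = (2)·((4)(-5) - (-4)(-3)) - (-2)·((0)(-5) - (-4)(5)) + (4)·((0)(-3) - (4)(5))
  = (2)(-32) - (-2)(20) + (4)(-20)
  = -104

det(A) = -104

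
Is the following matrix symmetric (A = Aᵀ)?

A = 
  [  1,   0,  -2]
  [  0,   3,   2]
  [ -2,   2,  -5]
Yes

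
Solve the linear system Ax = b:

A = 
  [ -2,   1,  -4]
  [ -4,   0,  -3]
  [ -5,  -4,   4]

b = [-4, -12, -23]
x = [3, 2, 0]

Row reduce the augmented matrix [A|b]:
R2 → R2 - (2)·R1
R3 → R3 - (5/2)·R1
R3 → R3 - (13/4)·R2
REF = 
  [  -2,    1,   -4,   -4]
  [   0,   -2,    5,   -4]
  [   0,    0, -9/4,    0]

Back-substitution:
x₃ = 0 / (-9/4) = 0
x₂ = (-4 - (5)(0)) / (-2) = 2
x₁ = (-4 - (1)(2) - (-4)(0)) / (-2) = 3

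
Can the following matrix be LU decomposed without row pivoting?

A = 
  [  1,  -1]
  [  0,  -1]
Yes.
A[1,1] = 1 ≠ 0, so Gaussian elimination proceeds without a row swap: multiplier ℓ₂₁ = (0)/(1) = 0, and U[2,2] = -1 - (0)(-1) = -1.
L = 
  [  1,   0]
  [  0,   1]
U = 
  [  1,  -1]
  [  0,  -1]
Check row 2 of LU: [(0)(1), (0)(-1) + (-1)] = [0, -1] = row 2 of A ✓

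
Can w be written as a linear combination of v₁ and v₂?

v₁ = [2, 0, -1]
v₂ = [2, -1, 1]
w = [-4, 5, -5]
No

Form the augmented matrix and row-reduce:
[v₁|v₂|w] = 
  [  2,   2,  -4]
  [  0,  -1,   5]
  [ -1,   1,  -5]
R3 → R3 + (1/2)·R1
R3 → R3 + (2)·R2
REF = 
  [  2,   2,  -4]
  [  0,  -1,   5]
  [  0,   0,   3]

Row 3 reads [0 0 | 3], i.e. 0 = 3, so the system is inconsistent and w ∉ span{v₁, v₂}.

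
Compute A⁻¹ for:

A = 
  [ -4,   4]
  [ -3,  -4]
det(A) = (-4)(-4) - (4)(-3) = 28
For a 2×2 matrix, A⁻¹ = (1/det(A)) · [[d, -b], [-c, a]]
    = (1/28) · [[-4, -4], [3, -4]]

A⁻¹ = 
  [-1/7, -1/7]
  [3/28, -1/7]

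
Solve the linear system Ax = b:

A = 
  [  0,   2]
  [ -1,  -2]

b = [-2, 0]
Row reduce the augmented matrix [A|b]:
Swap R1 ↔ R2
REF = 
  [ -1,  -2,   0]
  [  0,   2,  -2]

Back-substitution:
x₂ = (-2) / 2 = -1
x₁ = (0 - (-2)(-1)) / (-1) = 2

x = [2, -1]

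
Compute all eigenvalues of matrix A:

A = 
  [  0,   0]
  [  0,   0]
λ = 0, 0

tr(A) = 0, det(A) = 0
Characteristic polynomial: λ² - tr(A)λ + det(A) = λ²
λ² = λ²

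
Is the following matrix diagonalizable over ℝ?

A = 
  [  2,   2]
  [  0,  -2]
Yes

tr(A) = 0, det(A) = -4
Characteristic polynomial: λ² - tr(A)λ + det(A) = λ² - 4
λ² - 4 = (λ + 2)(λ - 2)
Eigenvalues: 2, -2
λ=-2: alg. mult. = 1, geom. mult. = 2 - rank(A - (-2)I) = 2 - 1 = 1
λ=2: alg. mult. = 1, geom. mult. = 2 - rank(A - (2)I) = 2 - 1 = 1
Sum of geometric multiplicities equals n, so A has n independent eigenvectors.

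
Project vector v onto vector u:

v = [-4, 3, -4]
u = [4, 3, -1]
proj_u(v) = [-6/13, -9/26, 3/26]

v·u = (-4)(4) + (3)(3) + (-4)(-1) = -3
u·u = (4)² + (3)² + (-1)² = 26
proj_u(v) = (v·u / u·u) × u = (-3/26) × u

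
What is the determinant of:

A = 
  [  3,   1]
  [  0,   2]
For a 2×2 matrix, det = ad - bc = (3)(2) - (1)(0) = 6

det(A) = 6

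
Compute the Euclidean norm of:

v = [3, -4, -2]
5.385

||v||₂ = √((3)² + (-4)² + (-2)²) = √29 = 5.385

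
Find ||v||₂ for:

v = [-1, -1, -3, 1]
3.464

||v||₂ = √((-1)² + (-1)² + (-3)² + (1)²) = √12 = 3.464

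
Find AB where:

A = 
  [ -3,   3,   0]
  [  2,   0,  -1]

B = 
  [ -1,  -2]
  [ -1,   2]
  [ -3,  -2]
A is 2×3 and B is 3×2, so AB is 2×2. Each entry is (row of A)·(column of B):
AB[1,1] = (-3)(-1) + (3)(-1) + (0)(-3) = 0
AB[1,2] = (-3)(-2) + (3)(2) + (0)(-2) = 12
AB[2,1] = (2)(-1) + (0)(-1) + (-1)(-3) = 1
AB[2,2] = (2)(-2) + (0)(2) + (-1)(-2) = -2

AB = 
  [  0,  12]
  [  1,  -2]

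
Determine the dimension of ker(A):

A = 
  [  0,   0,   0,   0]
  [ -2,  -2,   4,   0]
nullity(A) = 3

Row reduce:
Swap R1 ↔ R2
REF = 
  [ -2,  -2,   4,   0]
  [  0,   0,   0,   0]
Pivot columns: 1 → 1 pivot.
rank(A) = 1, so nullity(A) = 4 - 1 = 3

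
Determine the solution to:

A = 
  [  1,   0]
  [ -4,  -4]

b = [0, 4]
x = [0, -1]

Row reduce the augmented matrix [A|b]:
R2 → R2 + (4)·R1
REF = 
  [  1,   0,   0]
  [  0,  -4,   4]

Back-substitution:
x₂ = 4 / (-4) = -1
x₁ = (0 - (0)(-1)) / 1 = 0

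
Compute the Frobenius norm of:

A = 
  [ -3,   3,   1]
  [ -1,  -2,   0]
||A||_F = 4.899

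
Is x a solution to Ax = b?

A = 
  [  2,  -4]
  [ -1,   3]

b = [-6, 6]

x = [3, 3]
Yes

Ax = [-6, 6] = b ✓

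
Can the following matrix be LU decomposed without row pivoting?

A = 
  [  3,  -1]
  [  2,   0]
Yes.
A[1,1] = 3 ≠ 0, so Gaussian elimination proceeds without a row swap: multiplier ℓ₂₁ = (2)/(3) = 2/3, and U[2,2] = 0 - (2/3)(-1) = 2/3.
L = 
  [  1,   0]
  [2/3,   1]
U = 
  [  3,  -1]
  [  0, 2/3]
Check row 2 of LU: [(2/3)(3), (2/3)(-1) + (2/3)] = [2, 0] = row 2 of A ✓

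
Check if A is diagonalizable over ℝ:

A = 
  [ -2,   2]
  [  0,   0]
Yes

tr(A) = -2, det(A) = 0
Characteristic polynomial: λ² - tr(A)λ + det(A) = λ² + 2λ
λ² + 2λ = λ(λ + 2)
Eigenvalues: 0, -2
λ=-2: alg. mult. = 1, geom. mult. = 2 - rank(A - (-2)I) = 2 - 1 = 1
λ=0: alg. mult. = 1, geom. mult. = 2 - rank(A - (0)I) = 2 - 1 = 1
Sum of geometric multiplicities equals n, so A has n independent eigenvectors.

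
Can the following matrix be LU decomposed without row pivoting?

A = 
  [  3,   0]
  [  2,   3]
Yes.
A[1,1] = 3 ≠ 0, so Gaussian elimination proceeds without a row swap: multiplier ℓ₂₁ = (2)/(3) = 2/3, and U[2,2] = 3 - (2/3)(0) = 3.
L = 
  [  1,   0]
  [2/3,   1]
U = 
  [  3,   0]
  [  0,   3]
Check row 2 of LU: [(2/3)(3), (2/3)(0) + 3] = [2, 3] = row 2 of A ✓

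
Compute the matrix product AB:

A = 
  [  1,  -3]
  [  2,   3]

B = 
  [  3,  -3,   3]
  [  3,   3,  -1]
AB = 
  [ -6, -12,   6]
  [ 15,   3,   3]

A is 2×2 and B is 2×3, so AB is 2×3. Each entry is (row of A)·(column of B):
AB[1,1] = (1)(3) + (-3)(3) = -6
AB[1,2] = (1)(-3) + (-3)(3) = -12
AB[1,3] = (1)(3) + (-3)(-1) = 6
AB[2,1] = (2)(3) + (3)(3) = 15
AB[2,2] = (2)(-3) + (3)(3) = 3
AB[2,3] = (2)(3) + (3)(-1) = 3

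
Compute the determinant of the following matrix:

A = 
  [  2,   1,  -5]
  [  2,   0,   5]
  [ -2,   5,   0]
-110

Cofactor expansion along row 1:
det(A) = (2)·((0)(0) - (5)(5)) - (1)·((2)(0) - (5)(-2)) + (-5)·((2)(5) - (0)(-2))
  = (2)(-25) - (1)(10) + (-5)(10)
  = -110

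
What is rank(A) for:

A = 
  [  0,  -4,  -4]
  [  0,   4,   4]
Row reduce:
R2 → R2 + (1)·R1
REF = 
  [  0,  -4,  -4]
  [  0,   0,   0]
Pivot columns: 2 → 1 pivot.

rank(A) = 1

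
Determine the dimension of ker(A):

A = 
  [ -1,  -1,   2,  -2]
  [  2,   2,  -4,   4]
nullity(A) = 3

Row reduce:
R2 → R2 + (2)·R1
REF = 
  [ -1,  -1,   2,  -2]
  [  0,   0,   0,   0]
Pivot columns: 1 → 1 pivot.
rank(A) = 1, so nullity(A) = 4 - 1 = 3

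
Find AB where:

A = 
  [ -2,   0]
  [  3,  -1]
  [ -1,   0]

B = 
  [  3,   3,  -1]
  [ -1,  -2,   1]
AB = 
  [ -6,  -6,   2]
  [ 10,  11,  -4]
  [ -3,  -3,   1]

A is 3×2 and B is 2×3, so AB is 3×3. Each entry is (row of A)·(column of B):
AB[1,1] = (-2)(3) + (0)(-1) = -6
AB[1,2] = (-2)(3) + (0)(-2) = -6
AB[1,3] = (-2)(-1) + (0)(1) = 2
AB[2,1] = (3)(3) + (-1)(-1) = 10
AB[2,2] = (3)(3) + (-1)(-2) = 11
AB[2,3] = (3)(-1) + (-1)(1) = -4
AB[3,1] = (-1)(3) + (0)(-1) = -3
AB[3,2] = (-1)(3) + (0)(-2) = -3
AB[3,3] = (-1)(-1) + (0)(1) = 1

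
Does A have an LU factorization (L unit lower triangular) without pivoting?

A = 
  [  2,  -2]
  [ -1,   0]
Yes.
A[1,1] = 2 ≠ 0, so Gaussian elimination proceeds without a row swap: multiplier ℓ₂₁ = (-1)/(2) = -1/2, and U[2,2] = 0 - (-1/2)(-2) = -1.
L = 
  [   1,    0]
  [-1/2,    1]
U = 
  [  2,  -2]
  [  0,  -1]
Check row 2 of LU: [(-1/2)(2), (-1/2)(-2) + (-1)] = [-1, 0] = row 2 of A ✓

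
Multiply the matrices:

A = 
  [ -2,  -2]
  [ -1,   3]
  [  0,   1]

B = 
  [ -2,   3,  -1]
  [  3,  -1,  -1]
AB = 
  [ -2,  -4,   4]
  [ 11,  -6,  -2]
  [  3,  -1,  -1]

A is 3×2 and B is 2×3, so AB is 3×3. Each entry is (row of A)·(column of B):
AB[1,1] = (-2)(-2) + (-2)(3) = -2
AB[1,2] = (-2)(3) + (-2)(-1) = -4
AB[1,3] = (-2)(-1) + (-2)(-1) = 4
AB[2,1] = (-1)(-2) + (3)(3) = 11
AB[2,2] = (-1)(3) + (3)(-1) = -6
AB[2,3] = (-1)(-1) + (3)(-1) = -2
AB[3,1] = (0)(-2) + (1)(3) = 3
AB[3,2] = (0)(3) + (1)(-1) = -1
AB[3,3] = (0)(-1) + (1)(-1) = -1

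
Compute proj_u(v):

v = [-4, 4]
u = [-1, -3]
proj_u(v) = [4/5, 12/5]

v·u = (-4)(-1) + (4)(-3) = -8
u·u = (-1)² + (-3)² = 10
proj_u(v) = (v·u / u·u) × u = (-8/10) × u = (-4/5) × u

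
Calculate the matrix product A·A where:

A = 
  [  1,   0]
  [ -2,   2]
A² = A·A:
A²[1,1] = (1)(1) + (0)(-2) = 1
A²[1,2] = (1)(0) + (0)(2) = 0
A²[2,1] = (-2)(1) + (2)(-2) = -6
A²[2,2] = (-2)(0) + (2)(2) = 4
A² = 
  [  1,   0]
  [ -6,   4]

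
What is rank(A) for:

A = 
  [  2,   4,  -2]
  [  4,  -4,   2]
Row reduce:
R2 → R2 - (2)·R1
REF = 
  [  2,   4,  -2]
  [  0, -12,   6]
Pivot columns: 1, 2 → 2 pivots.

rank(A) = 2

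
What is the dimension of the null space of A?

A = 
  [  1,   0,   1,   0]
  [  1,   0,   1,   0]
nullity(A) = 3

Row reduce:
R2 → R2 - (1)·R1
REF = 
  [  1,   0,   1,   0]
  [  0,   0,   0,   0]
Pivot columns: 1 → 1 pivot.
rank(A) = 1, so nullity(A) = 4 - 1 = 3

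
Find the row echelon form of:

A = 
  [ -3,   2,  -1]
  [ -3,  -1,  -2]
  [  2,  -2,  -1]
Row operations:
R2 → R2 - (1)·R1
R3 → R3 + (2/3)·R1
R3 → R3 - (2/9)·R2

Resulting echelon form:
REF = 
  [   -3,     2,    -1]
  [    0,    -3,    -1]
  [    0,     0, -13/9]

Rank = 3 (number of non-zero pivot rows).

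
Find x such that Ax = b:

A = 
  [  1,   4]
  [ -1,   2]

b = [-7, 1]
Row reduce the augmented matrix [A|b]:
R2 → R2 + (1)·R1
REF = 
  [  1,   4,  -7]
  [  0,   6,  -6]

Back-substitution:
x₂ = (-6) / 6 = -1
x₁ = (-7 - (4)(-1)) / 1 = -3

x = [-3, -1]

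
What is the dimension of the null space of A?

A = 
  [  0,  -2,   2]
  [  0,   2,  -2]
nullity(A) = 2

Row reduce:
R2 → R2 + (1)·R1
REF = 
  [  0,  -2,   2]
  [  0,   0,   0]
Pivot columns: 2 → 1 pivot.
rank(A) = 1, so nullity(A) = 3 - 1 = 2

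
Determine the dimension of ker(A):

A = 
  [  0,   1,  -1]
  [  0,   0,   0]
nullity(A) = 2

Row reduce:
(no row operations needed)
REF = 
  [  0,   1,  -1]
  [  0,   0,   0]
Pivot columns: 2 → 1 pivot.
rank(A) = 1, so nullity(A) = 3 - 1 = 2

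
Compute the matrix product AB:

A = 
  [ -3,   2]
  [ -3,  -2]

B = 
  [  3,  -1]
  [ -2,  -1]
AB = 
  [-13,   1]
  [ -5,   5]

A is 2×2 and B is 2×2, so AB is 2×2. Each entry is (row of A)·(column of B):
AB[1,1] = (-3)(3) + (2)(-2) = -13
AB[1,2] = (-3)(-1) + (2)(-1) = 1
AB[2,1] = (-3)(3) + (-2)(-2) = -5
AB[2,2] = (-3)(-1) + (-2)(-1) = 5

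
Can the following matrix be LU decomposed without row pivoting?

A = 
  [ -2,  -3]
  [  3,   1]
Yes.
A[1,1] = -2 ≠ 0, so Gaussian elimination proceeds without a row swap: multiplier ℓ₂₁ = (3)/(-2) = -3/2, and U[2,2] = 1 - (-3/2)(-3) = -7/2.
L = 
  [   1,    0]
  [-3/2,    1]
U = 
  [  -2,   -3]
  [   0, -7/2]
Check row 2 of LU: [(-3/2)(-2), (-3/2)(-3) + (-7/2)] = [3, 1] = row 2 of A ✓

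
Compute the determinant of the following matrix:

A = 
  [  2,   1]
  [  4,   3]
2

For a 2×2 matrix, det = ad - bc = (2)(3) - (1)(4) = 2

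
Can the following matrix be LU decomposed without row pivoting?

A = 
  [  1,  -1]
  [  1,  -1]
Yes.
A[1,1] = 1 ≠ 0, so Gaussian elimination proceeds without a row swap: multiplier ℓ₂₁ = (1)/(1) = 1, and U[2,2] = -1 - (1)(-1) = 0.
L = 
  [  1,   0]
  [  1,   1]
U = 
  [  1,  -1]
  [  0,   0]
Check row 2 of LU: [(1)(1), (1)(-1) + 0] = [1, -1] = row 2 of A ✓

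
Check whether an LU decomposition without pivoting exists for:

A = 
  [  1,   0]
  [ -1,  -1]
Yes.
A[1,1] = 1 ≠ 0, so Gaussian elimination proceeds without a row swap: multiplier ℓ₂₁ = (-1)/(1) = -1, and U[2,2] = -1 - (-1)(0) = -1.
L = 
  [  1,   0]
  [ -1,   1]
U = 
  [  1,   0]
  [  0,  -1]
Check row 2 of LU: [(-1)(1), (-1)(0) + (-1)] = [-1, -1] = row 2 of A ✓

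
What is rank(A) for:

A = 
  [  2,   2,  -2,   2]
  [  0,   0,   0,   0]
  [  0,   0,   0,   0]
rank(A) = 1

Row reduce:
(no row operations needed)
REF = 
  [  2,   2,  -2,   2]
  [  0,   0,   0,   0]
  [  0,   0,   0,   0]
Pivot columns: 1 → 1 pivot.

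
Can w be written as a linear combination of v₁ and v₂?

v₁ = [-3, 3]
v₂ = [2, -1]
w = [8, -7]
Yes

Form the augmented matrix and row-reduce:
[v₁|v₂|w] = 
  [ -3,   2,   8]
  [  3,  -1,  -7]
R2 → R2 + (1)·R1
REF = 
  [ -3,   2,   8]
  [  0,   1,   1]

No row of the form [0 0 | nonzero], so the system is consistent. Back-substitution gives c₁ = -2, c₂ = 1: w = (-2)·v₁ + (1)·v₂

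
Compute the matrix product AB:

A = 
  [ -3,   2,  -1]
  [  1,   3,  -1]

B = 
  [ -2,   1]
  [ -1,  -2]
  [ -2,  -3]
A is 2×3 and B is 3×2, so AB is 2×2. Each entry is (row of A)·(column of B):
AB[1,1] = (-3)(-2) + (2)(-1) + (-1)(-2) = 6
AB[1,2] = (-3)(1) + (2)(-2) + (-1)(-3) = -4
AB[2,1] = (1)(-2) + (3)(-1) + (-1)(-2) = -3
AB[2,2] = (1)(1) + (3)(-2) + (-1)(-3) = -2

AB = 
  [  6,  -4]
  [ -3,  -2]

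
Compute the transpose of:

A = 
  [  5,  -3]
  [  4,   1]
Aᵀ = 
  [  5,   4]
  [ -3,   1]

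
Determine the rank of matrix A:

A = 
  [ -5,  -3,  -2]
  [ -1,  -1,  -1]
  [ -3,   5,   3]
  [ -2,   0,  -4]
rank(A) = 3

Row reduce:
R2 → R2 - (1/5)·R1
R3 → R3 - (3/5)·R1
R4 → R4 - (2/5)·R1
R3 → R3 + (17)·R2
R4 → R4 + (3)·R2
R4 → R4 - (5/6)·R3
REF = 
  [  -5,   -3,   -2]
  [   0, -2/5, -3/5]
  [   0,    0,   -6]
  [   0,    0,    0]
Pivot columns: 1, 2, 3 → 3 pivots.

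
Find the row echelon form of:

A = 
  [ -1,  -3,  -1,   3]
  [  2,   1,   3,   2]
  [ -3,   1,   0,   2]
Row operations:
R2 → R2 + (2)·R1
R3 → R3 - (3)·R1
R3 → R3 + (2)·R2

Resulting echelon form:
REF = 
  [ -1,  -3,  -1,   3]
  [  0,  -5,   1,   8]
  [  0,   0,   5,   9]

Rank = 3 (number of non-zero pivot rows).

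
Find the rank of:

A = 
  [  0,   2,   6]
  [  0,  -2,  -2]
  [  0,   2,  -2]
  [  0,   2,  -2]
Row reduce:
R2 → R2 + (1)·R1
R3 → R3 - (1)·R1
R4 → R4 - (1)·R1
R3 → R3 + (2)·R2
R4 → R4 + (2)·R2
REF = 
  [  0,   2,   6]
  [  0,   0,   4]
  [  0,   0,   0]
  [  0,   0,   0]
Pivot columns: 2, 3 → 2 pivots.

rank(A) = 2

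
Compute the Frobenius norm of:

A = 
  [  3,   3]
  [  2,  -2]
||A||_F = 5.099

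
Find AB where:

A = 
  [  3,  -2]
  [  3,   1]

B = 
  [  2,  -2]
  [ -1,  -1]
A is 2×2 and B is 2×2, so AB is 2×2. Each entry is (row of A)·(column of B):
AB[1,1] = (3)(2) + (-2)(-1) = 8
AB[1,2] = (3)(-2) + (-2)(-1) = -4
AB[2,1] = (3)(2) + (1)(-1) = 5
AB[2,2] = (3)(-2) + (1)(-1) = -7

AB = 
  [  8,  -4]
  [  5,  -7]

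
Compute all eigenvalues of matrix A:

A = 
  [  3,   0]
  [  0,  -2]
λ = 3, -2

tr(A) = 1, det(A) = -6
Characteristic polynomial: λ² - tr(A)λ + det(A) = λ² - λ - 6
λ² - λ - 6 = (λ + 2)(λ - 3)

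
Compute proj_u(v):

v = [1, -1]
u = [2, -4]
proj_u(v) = [3/5, -6/5]

v·u = (1)(2) + (-1)(-4) = 6
u·u = (2)² + (-4)² = 20
proj_u(v) = (v·u / u·u) × u = (6/20) × u = (3/10) × u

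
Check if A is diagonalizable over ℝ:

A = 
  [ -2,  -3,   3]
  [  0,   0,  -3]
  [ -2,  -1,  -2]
No

Characteristic polynomial: det(λI - A) = λ³ + 4λ² + 7λ + 12
Testing integer divisors of the constant term: p(-3) = 0, so (λ + 3) is a factor:
p(λ) = (λ + 3)(λ² + λ + 4)
λ² + λ + 4 = 0  ⇒  λ = (-1 ± √((1)² - 4·(4)))/2 = (-1 ± √(-15))/2
  = (-1 + i√15)/2,  (-1 - i√15)/2
Eigenvalues: -3, (-1 + i√15)/2, (-1 - i√15)/2  (≈ -3, -0.5 + 1.936i, -0.5 - 1.936i)
Has complex eigenvalues (not diagonalizable over ℝ).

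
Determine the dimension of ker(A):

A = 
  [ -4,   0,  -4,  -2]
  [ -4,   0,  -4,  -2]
nullity(A) = 3

Row reduce:
R2 → R2 - (1)·R1
REF = 
  [ -4,   0,  -4,  -2]
  [  0,   0,   0,   0]
Pivot columns: 1 → 1 pivot.
rank(A) = 1, so nullity(A) = 4 - 1 = 3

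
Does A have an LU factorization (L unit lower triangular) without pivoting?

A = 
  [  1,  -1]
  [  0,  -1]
Yes.
A[1,1] = 1 ≠ 0, so Gaussian elimination proceeds without a row swap: multiplier ℓ₂₁ = (0)/(1) = 0, and U[2,2] = -1 - (0)(-1) = -1.
L = 
  [  1,   0]
  [  0,   1]
U = 
  [  1,  -1]
  [  0,  -1]
Check row 2 of LU: [(0)(1), (0)(-1) + (-1)] = [0, -1] = row 2 of A ✓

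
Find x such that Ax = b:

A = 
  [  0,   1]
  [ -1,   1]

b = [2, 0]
x = [2, 2]

Row reduce the augmented matrix [A|b]:
Swap R1 ↔ R2
REF = 
  [ -1,   1,   0]
  [  0,   1,   2]

Back-substitution:
x₂ = 2 / 1 = 2
x₁ = (0 - (1)(2)) / (-1) = 2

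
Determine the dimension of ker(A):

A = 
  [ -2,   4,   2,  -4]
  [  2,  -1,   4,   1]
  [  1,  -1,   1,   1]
nullity(A) = 2

Row reduce:
R2 → R2 + (1)·R1
R3 → R3 + (1/2)·R1
R3 → R3 - (1/3)·R2
REF = 
  [ -2,   4,   2,  -4]
  [  0,   3,   6,  -3]
  [  0,   0,   0,   0]
Pivot columns: 1, 2 → 2 pivots.
rank(A) = 2, so nullity(A) = 4 - 2 = 2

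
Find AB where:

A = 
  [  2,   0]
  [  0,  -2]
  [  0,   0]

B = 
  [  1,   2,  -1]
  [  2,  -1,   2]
AB = 
  [  2,   4,  -2]
  [ -4,   2,  -4]
  [  0,   0,   0]

A is 3×2 and B is 2×3, so AB is 3×3. Each entry is (row of A)·(column of B):
AB[1,1] = (2)(1) + (0)(2) = 2
AB[1,2] = (2)(2) + (0)(-1) = 4
AB[1,3] = (2)(-1) + (0)(2) = -2
AB[2,1] = (0)(1) + (-2)(2) = -4
AB[2,2] = (0)(2) + (-2)(-1) = 2
AB[2,3] = (0)(-1) + (-2)(2) = -4
AB[3,1] = (0)(1) + (0)(2) = 0
AB[3,2] = (0)(2) + (0)(-1) = 0
AB[3,3] = (0)(-1) + (0)(2) = 0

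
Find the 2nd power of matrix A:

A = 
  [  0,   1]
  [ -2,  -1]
A² = A·A:
A²[1,1] = (0)(0) + (1)(-2) = -2
A²[1,2] = (0)(1) + (1)(-1) = -1
A²[2,1] = (-2)(0) + (-1)(-2) = 2
A²[2,2] = (-2)(1) + (-1)(-1) = -1
A² = 
  [ -2,  -1]
  [  2,  -1]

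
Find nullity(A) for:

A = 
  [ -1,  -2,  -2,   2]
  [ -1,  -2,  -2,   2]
nullity(A) = 3

Row reduce:
R2 → R2 - (1)·R1
REF = 
  [ -1,  -2,  -2,   2]
  [  0,   0,   0,   0]
Pivot columns: 1 → 1 pivot.
rank(A) = 1, so nullity(A) = 4 - 1 = 3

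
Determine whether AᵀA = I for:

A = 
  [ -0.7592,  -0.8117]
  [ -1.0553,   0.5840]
No

AᵀA = 
  [  1.6900,  -0.0001]
  [ -0.0001,   0.9999]
≠ I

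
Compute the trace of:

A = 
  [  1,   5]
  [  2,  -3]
-2

tr(A) = 1 + -3 = -2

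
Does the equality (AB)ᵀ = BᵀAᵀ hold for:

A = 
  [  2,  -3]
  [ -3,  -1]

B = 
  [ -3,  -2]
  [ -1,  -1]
Yes

(AB)ᵀ = 
  [ -3,  10]
  [ -1,   7]

BᵀAᵀ = 
  [ -3,  10]
  [ -1,   7]

Both sides are equal — this is the standard identity (AB)ᵀ = BᵀAᵀ, which holds for all A, B.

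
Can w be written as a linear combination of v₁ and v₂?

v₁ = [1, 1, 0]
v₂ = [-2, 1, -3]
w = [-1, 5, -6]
Yes

Form the augmented matrix and row-reduce:
[v₁|v₂|w] = 
  [  1,  -2,  -1]
  [  1,   1,   5]
  [  0,  -3,  -6]
R2 → R2 - (1)·R1
R3 → R3 + (1)·R2
REF = 
  [  1,  -2,  -1]
  [  0,   3,   6]
  [  0,   0,   0]

No row of the form [0 0 | nonzero], so the system is consistent. Back-substitution gives c₁ = 3, c₂ = 2: w = (3)·v₁ + (2)·v₂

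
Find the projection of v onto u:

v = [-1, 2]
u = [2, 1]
v·u = (-1)(2) + (2)(1) = 0
u·u = (2)² + (1)² = 5
proj_u(v) = (v·u / u·u) × u = (0/5) × u = (0) × u

proj_u(v) = [0, 0]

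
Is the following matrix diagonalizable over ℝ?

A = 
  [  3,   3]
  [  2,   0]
Yes

tr(A) = 3, det(A) = -6
Characteristic polynomial: λ² - tr(A)λ + det(A) = λ² - 3λ - 6
λ² - 3λ - 6 = 0  ⇒  λ = (3 ± √((-3)² - 4·(-6)))/2 = (3 ± √(33))/2
  = (3 + √33)/2,  (3 - √33)/2
Eigenvalues: (3 + √33)/2, (3 - √33)/2  (≈ 4.372, -1.372)
The two irrational eigenvalues are distinct (simple), so each has alg. mult. = geom. mult. = 1.
Sum of geometric multiplicities equals n, so A has n independent eigenvectors.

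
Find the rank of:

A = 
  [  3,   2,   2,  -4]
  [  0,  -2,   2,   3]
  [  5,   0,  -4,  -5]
Row reduce:
R3 → R3 - (5/3)·R1
R3 → R3 - (5/3)·R2
REF = 
  [    3,     2,     2,    -4]
  [    0,    -2,     2,     3]
  [    0,     0, -32/3, -10/3]
Pivot columns: 1, 2, 3 → 3 pivots.

rank(A) = 3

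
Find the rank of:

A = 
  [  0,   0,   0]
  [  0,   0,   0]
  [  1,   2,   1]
rank(A) = 1

Row reduce:
Swap R1 ↔ R3
REF = 
  [  1,   2,   1]
  [  0,   0,   0]
  [  0,   0,   0]
Pivot columns: 1 → 1 pivot.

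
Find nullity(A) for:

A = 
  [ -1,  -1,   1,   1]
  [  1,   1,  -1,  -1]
nullity(A) = 3

Row reduce:
R2 → R2 + (1)·R1
REF = 
  [ -1,  -1,   1,   1]
  [  0,   0,   0,   0]
Pivot columns: 1 → 1 pivot.
rank(A) = 1, so nullity(A) = 4 - 1 = 3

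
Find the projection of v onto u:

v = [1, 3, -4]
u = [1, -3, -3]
proj_u(v) = [4/19, -12/19, -12/19]

v·u = (1)(1) + (3)(-3) + (-4)(-3) = 4
u·u = (1)² + (-3)² + (-3)² = 19
proj_u(v) = (v·u / u·u) × u = (4/19) × u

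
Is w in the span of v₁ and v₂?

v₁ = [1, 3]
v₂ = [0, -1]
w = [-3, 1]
Yes

Form the augmented matrix and row-reduce:
[v₁|v₂|w] = 
  [  1,   0,  -3]
  [  3,  -1,   1]
R2 → R2 - (3)·R1
REF = 
  [  1,   0,  -3]
  [  0,  -1,  10]

No row of the form [0 0 | nonzero], so the system is consistent. Back-substitution gives c₁ = -3, c₂ = -10: w = (-3)·v₁ + (-10)·v₂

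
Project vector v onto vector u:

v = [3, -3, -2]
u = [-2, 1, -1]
v·u = (3)(-2) + (-3)(1) + (-2)(-1) = -7
u·u = (-2)² + (1)² + (-1)² = 6
proj_u(v) = (v·u / u·u) × u = (-7/6) × u

proj_u(v) = [7/3, -7/6, 7/6]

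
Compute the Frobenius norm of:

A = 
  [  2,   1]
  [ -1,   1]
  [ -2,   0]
||A||_F = 3.317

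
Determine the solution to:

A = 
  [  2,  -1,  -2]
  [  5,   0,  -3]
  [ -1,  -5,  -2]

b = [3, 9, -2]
x = [3, -1, 2]

Row reduce the augmented matrix [A|b]:
R2 → R2 - (5/2)·R1
R3 → R3 + (1/2)·R1
R3 → R3 + (11/5)·R2
REF = 
  [   2,   -1,   -2,    3]
  [   0,  5/2,    2,  3/2]
  [   0,    0,  7/5, 14/5]

Back-substitution:
x₃ = (14/5) / (7/5) = 2
x₂ = (3/2 - (2)(2)) / (5/2) = -1
x₁ = (3 - (-1)(-1) - (-2)(2)) / 2 = 3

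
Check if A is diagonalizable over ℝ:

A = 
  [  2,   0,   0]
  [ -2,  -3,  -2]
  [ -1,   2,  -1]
No

Characteristic polynomial: det(λI - A) = λ³ + 2λ² - λ - 14
Testing integer divisors of the constant term: p(2) = 0, so (λ - 2) is a factor:
p(λ) = (λ - 2)(λ² + 4λ + 7)
λ² + 4λ + 7 = 0  ⇒  λ = (-4 ± √((4)² - 4·(7)))/2 = (-4 ± √(-12))/2
  = -2 + i√3,  -2 - i√3
Eigenvalues: 2, -2 + i√3, -2 - i√3  (≈ 2, -2 + 1.732i, -2 - 1.732i)
Has complex eigenvalues (not diagonalizable over ℝ).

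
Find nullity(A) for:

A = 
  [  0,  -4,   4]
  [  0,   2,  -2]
nullity(A) = 2

Row reduce:
R2 → R2 + (1/2)·R1
REF = 
  [  0,  -4,   4]
  [  0,   0,   0]
Pivot columns: 2 → 1 pivot.
rank(A) = 1, so nullity(A) = 3 - 1 = 2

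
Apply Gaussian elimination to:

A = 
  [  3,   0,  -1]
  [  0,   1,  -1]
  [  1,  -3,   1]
Row operations:
R3 → R3 - (1/3)·R1
R3 → R3 + (3)·R2

Resulting echelon form:
REF = 
  [   3,    0,   -1]
  [   0,    1,   -1]
  [   0,    0, -5/3]

Rank = 3 (number of non-zero pivot rows).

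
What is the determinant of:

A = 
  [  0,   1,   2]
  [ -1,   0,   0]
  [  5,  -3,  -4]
2

Cofactor expansion along row 1:
det(A) = (0)·((0)(-4) - (0)(-3)) - (1)·((-1)(-4) - (0)(5)) + (2)·((-1)(-3) - (0)(5))
  = (0)(0) - (1)(4) + (2)(3)
  = 2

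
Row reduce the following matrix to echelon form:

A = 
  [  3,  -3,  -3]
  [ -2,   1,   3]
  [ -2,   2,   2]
Row operations:
R2 → R2 + (2/3)·R1
R3 → R3 + (2/3)·R1

Resulting echelon form:
REF = 
  [  3,  -3,  -3]
  [  0,  -1,   1]
  [  0,   0,   0]

Rank = 2 (number of non-zero pivot rows).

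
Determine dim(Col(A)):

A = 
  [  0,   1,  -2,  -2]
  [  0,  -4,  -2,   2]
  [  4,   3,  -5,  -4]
dim(Col(A)) = 3

Row reduce:
Swap R1 ↔ R3
R3 → R3 + (1/4)·R2
REF = 
  [   4,    3,   -5,   -4]
  [   0,   -4,   -2,    2]
  [   0,    0, -5/2, -3/2]
Pivot columns: 1, 2, 3 → 3 pivots.
dim(Col(A)) = number of pivot columns = 3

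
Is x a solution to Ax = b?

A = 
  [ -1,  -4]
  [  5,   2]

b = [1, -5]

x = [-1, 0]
Yes

Ax = [1, -5] = b ✓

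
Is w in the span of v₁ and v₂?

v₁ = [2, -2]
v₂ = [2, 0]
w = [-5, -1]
Yes

Form the augmented matrix and row-reduce:
[v₁|v₂|w] = 
  [  2,   2,  -5]
  [ -2,   0,  -1]
R2 → R2 + (1)·R1
REF = 
  [  2,   2,  -5]
  [  0,   2,  -6]

No row of the form [0 0 | nonzero], so the system is consistent. Back-substitution gives c₁ = 1/2, c₂ = -3: w = (1/2)·v₁ + (-3)·v₂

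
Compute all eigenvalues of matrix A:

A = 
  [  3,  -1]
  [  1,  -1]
tr(A) = 2, det(A) = -2
Characteristic polynomial: λ² - tr(A)λ + det(A) = λ² - 2λ - 2
λ² - 2λ - 2 = 0  ⇒  λ = (2 ± √((-2)² - 4·(-2)))/2 = (2 ± √(12))/2
  = 1 + √3,  1 - √3

λ = 1 + √3, 1 - √3  (≈ 2.732, -0.7321)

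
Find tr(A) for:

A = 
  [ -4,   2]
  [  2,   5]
1

tr(A) = -4 + 5 = 1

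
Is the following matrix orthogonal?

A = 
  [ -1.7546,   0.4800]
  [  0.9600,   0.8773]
No

AᵀA = 
  [  4.0002,   0]
  [  0,   1.0001]
≠ I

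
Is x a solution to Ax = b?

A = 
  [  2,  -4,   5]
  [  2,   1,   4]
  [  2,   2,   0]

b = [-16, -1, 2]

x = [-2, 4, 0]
No

Ax = [-20, 0, 4] ≠ b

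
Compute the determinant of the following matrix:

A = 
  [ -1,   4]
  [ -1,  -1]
For a 2×2 matrix, det = ad - bc = (-1)(-1) - (4)(-1) = 5

det(A) = 5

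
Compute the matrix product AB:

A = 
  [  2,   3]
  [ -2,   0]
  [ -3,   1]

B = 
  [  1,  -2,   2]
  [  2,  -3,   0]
AB = 
  [  8, -13,   4]
  [ -2,   4,  -4]
  [ -1,   3,  -6]

A is 3×2 and B is 2×3, so AB is 3×3. Each entry is (row of A)·(column of B):
AB[1,1] = (2)(1) + (3)(2) = 8
AB[1,2] = (2)(-2) + (3)(-3) = -13
AB[1,3] = (2)(2) + (3)(0) = 4
AB[2,1] = (-2)(1) + (0)(2) = -2
AB[2,2] = (-2)(-2) + (0)(-3) = 4
AB[2,3] = (-2)(2) + (0)(0) = -4
AB[3,1] = (-3)(1) + (1)(2) = -1
AB[3,2] = (-3)(-2) + (1)(-3) = 3
AB[3,3] = (-3)(2) + (1)(0) = -6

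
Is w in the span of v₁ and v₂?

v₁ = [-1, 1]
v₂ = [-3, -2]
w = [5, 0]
Yes

Form the augmented matrix and row-reduce:
[v₁|v₂|w] = 
  [ -1,  -3,   5]
  [  1,  -2,   0]
R2 → R2 + (1)·R1
REF = 
  [ -1,  -3,   5]
  [  0,  -5,   5]

No row of the form [0 0 | nonzero], so the system is consistent. Back-substitution gives c₁ = -2, c₂ = -1: w = (-2)·v₁ + (-1)·v₂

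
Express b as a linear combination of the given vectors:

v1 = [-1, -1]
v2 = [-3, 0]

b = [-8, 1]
c1 = -1, c2 = 3

b = -1·v1 + 3·v2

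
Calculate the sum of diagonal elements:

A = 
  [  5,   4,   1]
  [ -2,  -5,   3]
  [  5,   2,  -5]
-5

tr(A) = 5 + -5 + -5 = -5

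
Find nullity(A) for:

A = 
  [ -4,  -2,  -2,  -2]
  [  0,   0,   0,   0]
nullity(A) = 3

Row reduce:
(no row operations needed)
REF = 
  [ -4,  -2,  -2,  -2]
  [  0,   0,   0,   0]
Pivot columns: 1 → 1 pivot.
rank(A) = 1, so nullity(A) = 4 - 1 = 3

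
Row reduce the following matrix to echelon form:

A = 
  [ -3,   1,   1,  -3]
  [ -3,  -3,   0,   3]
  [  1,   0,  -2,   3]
Row operations:
R2 → R2 - (1)·R1
R3 → R3 + (1/3)·R1
R3 → R3 + (1/12)·R2

Resulting echelon form:
REF = 
  [  -3,    1,    1,   -3]
  [   0,   -4,   -1,    6]
  [   0,    0, -7/4,  5/2]

Rank = 3 (number of non-zero pivot rows).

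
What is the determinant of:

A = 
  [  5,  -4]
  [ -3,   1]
-7

For a 2×2 matrix, det = ad - bc = (5)(1) - (-4)(-3) = -7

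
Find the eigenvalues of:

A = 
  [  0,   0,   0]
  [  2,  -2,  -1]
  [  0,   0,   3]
λ = 0, 3, -2

Characteristic polynomial: det(λI - A) = λ³ - λ² - 6λ
The constant term is 0, so λ = 0 is a root: p(λ) = λ(λ² - λ - 6)
λ² - λ - 6 = (λ + 2)(λ - 3)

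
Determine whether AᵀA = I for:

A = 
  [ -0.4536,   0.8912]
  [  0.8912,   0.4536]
Yes

AᵀA = 
  [  1,   0]
  [  0,   1]
≈ I (equal to I up to the 4-dp rounding of the entries)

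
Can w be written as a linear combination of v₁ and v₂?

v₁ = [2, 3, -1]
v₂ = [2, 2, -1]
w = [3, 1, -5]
No

Form the augmented matrix and row-reduce:
[v₁|v₂|w] = 
  [  2,   2,   3]
  [  3,   2,   1]
  [ -1,  -1,  -5]
R2 → R2 - (3/2)·R1
R3 → R3 + (1/2)·R1
REF = 
  [   2,    2,    3]
  [   0,   -1, -7/2]
  [   0,    0, -7/2]

Row 3 reads [0 0 | -7/2], i.e. 0 = -7/2, so the system is inconsistent and w ∉ span{v₁, v₂}.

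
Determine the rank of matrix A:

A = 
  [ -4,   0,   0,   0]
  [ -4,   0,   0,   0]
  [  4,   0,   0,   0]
rank(A) = 1

Row reduce:
R2 → R2 - (1)·R1
R3 → R3 + (1)·R1
REF = 
  [ -4,   0,   0,   0]
  [  0,   0,   0,   0]
  [  0,   0,   0,   0]
Pivot columns: 1 → 1 pivot.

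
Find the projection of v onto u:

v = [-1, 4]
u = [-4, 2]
v·u = (-1)(-4) + (4)(2) = 12
u·u = (-4)² + (2)² = 20
proj_u(v) = (v·u / u·u) × u = (12/20) × u = (3/5) × u

proj_u(v) = [-12/5, 6/5]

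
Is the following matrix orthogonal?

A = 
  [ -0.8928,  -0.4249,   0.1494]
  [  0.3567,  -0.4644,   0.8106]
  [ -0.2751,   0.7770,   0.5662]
Yes

AᵀA = 
  [  1,  -0.0001,   0]
  [ -0.0001,   0.9999,   0]
  [  0,   0,   1]
≈ I (equal to I up to the 4-dp rounding of the entries)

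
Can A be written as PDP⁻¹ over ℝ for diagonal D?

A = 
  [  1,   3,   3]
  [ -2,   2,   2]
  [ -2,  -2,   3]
No

Characteristic polynomial: det(λI - A) = λ³ - 6λ² + 27λ - 40
By the rational root theorem any rational root is an integer dividing 40; none of those is a root, so p(λ) has no rational roots and hence (being an irreducible cubic) no repeated roots.
Discriminant of the cubic: Δ = -13608
Δ < 0 ⇒ one real eigenvalue and a complex-conjugate pair: λ ≈ 1.933 + 3.875i, 1.933 - 3.875i, 2.133
Has complex eigenvalues (not diagonalizable over ℝ).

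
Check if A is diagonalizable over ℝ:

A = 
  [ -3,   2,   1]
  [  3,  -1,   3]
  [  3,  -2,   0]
No

Characteristic polynomial: det(λI - A) = λ³ + 4λ² + 3
By the rational root theorem any rational root is an integer dividing 3; none of those is a root, so p(λ) has no rational roots and hence (being an irreducible cubic) no repeated roots.
Discriminant of the cubic: Δ = -1011
Δ < 0 ⇒ one real eigenvalue and a complex-conjugate pair: λ ≈ -4.172, 0.08617 + 0.8436i, 0.08617 - 0.8436i
Has complex eigenvalues (not diagonalizable over ℝ).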